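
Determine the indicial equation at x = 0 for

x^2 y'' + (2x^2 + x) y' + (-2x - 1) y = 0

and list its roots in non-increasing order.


Divide by x^2 to reach normal form y'' + P_1(x) y' + P_2(x) y = 0 with P_1(x) = 2 + 1/x and P_2(x) = -2/x - 1/x^2.
x = 0 is a singular point because the y'-coefficient 2 + 1/x has a pole at x = 0 and the y-coefficient -2/x - 1/x^2 has a pole at x = 0.
It is a regular singular point because x P_1(x) = p(x) = 2x + 1 and x^2 P_2(x) = q(x) = -2x - 1 are polynomials, hence analytic at x = 0.
p(0) = 1,  q(0) = -1.
Indicial equation: r(r-1) + p(0) r + q(0) = 0, i.e. r^2 + (p(0) - 1) r + q(0) = 0, i.e. r^2 - 1 = 0.
Discriminant: (0)^2 - 4(-1) = 4, so r = (0 ± 2)/2.
Solving: r_1 = 1, r_2 = -1.

indicial: r^2 - 1 = 0; roots r_1 = 1, r_2 = -1


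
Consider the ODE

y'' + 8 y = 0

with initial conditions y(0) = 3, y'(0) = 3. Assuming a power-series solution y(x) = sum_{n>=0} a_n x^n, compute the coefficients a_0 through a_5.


Ansatz: y(x) = sum_{n>=0} a_n x^n, so y'(x) = sum_{n>=1} n a_n x^(n-1) and y''(x) = sum_{n>=2} n(n-1) a_n x^(n-2).
Substitute into P(x) y'' + Q(x) y' + R(x) y = 0 with P(x) = 1, Q(x) = 0, R(x) = 8, and match powers of x.
Initial conditions: a_0 = 3, a_1 = 3.
Setting the coefficient of each power of x to zero and solving order by order (substituting the coefficients already found):
  x^0: 2 a_2 + 8 a_0 = 0  ->  2 a_2 = -8 a_0 = -24  ->  a_2 = -12
  x^1: 6 a_3 + 8 a_1 = 0  ->  6 a_3 = -8 a_1 = -24  ->  a_3 = -4
  x^2: 12 a_4 + 8 a_2 = 0  ->  12 a_4 = -8 a_2 = 96  ->  a_4 = 8
  x^3: 20 a_5 + 8 a_3 = 0  ->  20 a_5 = -8 a_3 = 32  ->  a_5 = 8/5
Truncated series: y(x) = 3 + 3 x - 12 x^2 - 4 x^3 + 8 x^4 + (8/5) x^5 + O(x^6).

a_0 = 3; a_1 = 3; a_2 = -12; a_3 = -4; a_4 = 8; a_5 = 8/5


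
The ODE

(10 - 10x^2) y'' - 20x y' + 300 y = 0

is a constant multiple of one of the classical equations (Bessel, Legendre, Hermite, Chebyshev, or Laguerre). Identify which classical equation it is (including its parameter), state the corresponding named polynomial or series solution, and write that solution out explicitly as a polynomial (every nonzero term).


All three coefficients share the factor 10; dividing through by 10 gives  (1 - x^2) y'' - 2x y' + 30 y = 0.
This matches the Legendre equation (1 - x^2) y'' - 2x y' + n(n+1) y = 0 (note the -2x y' term) with n(n+1) = 30, so n = 5; the polynomial solution is P_5(x).
With y = sum_k a_k x^k, matching x^k gives (k+2)(k+1) a_{k+2} = [k(k+1) - n(n+1)] a_k = (k - 5)(k + 6) a_k. The right side vanishes at k = 5, so the series with the parity of 5 terminates at degree 5.
Standard normalization (P_n(1) = 1): leading coefficient (2n)!/(2^n (n!)^2) = 3628800/(32*14400) = 63/8, so a_5 = 63/8. Work downward with a_k = (k+1)(k+2) a_{k+2} / ((k - 5)(k + 6)):
  a_3 = (4)(5)(63/8) / ((3 - 5)(3 + 6)) = (315/2)/(-18) = -35/4
  a_1 = (2)(3)(-35/4) / ((1 - 5)(1 + 6)) = (-105/2)/(-28) = 15/8
Hence P_5(x) = 63 x^5/8 - 35 x^3/4 + 15 x/8.

P_5(x); series = 63 x^5/8 - 35 x^3/4 + 15 x/8


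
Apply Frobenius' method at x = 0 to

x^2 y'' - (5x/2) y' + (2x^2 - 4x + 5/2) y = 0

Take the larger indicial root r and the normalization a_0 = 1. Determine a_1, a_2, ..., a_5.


Write in Frobenius form y'' + (p(x)/x) y' + (q(x)/x^2) y = 0:
  p(x) = -5/2,  q(x) = 2x^2 - 4x + 5/2.
Indicial equation: r(r-1) + (-5/2) r + (5/2) = 0 -> roots r_1 = 5/2, r_2 = 1.
Take r = r_1 = 5/2. Let y(x) = x^r sum_{n>=0} a_n x^n with a_0 = 1.
Substitute y = x^r sum a_n x^n and match x^{r+n}. The recurrence is
  D(n) a_n - 4 a_{n-1} + 2 a_{n-2} = 0,  where D(n) = (r+n)(r+n-1) + (-5/2)(r+n) + (5/2).
  a_n = [4 a_{n-1} - 2 a_{n-2}] / D(n).
Since the indicial polynomial factors as (r - r_1)(r - r_2), D(n) = (r_1 + n - r_1)(r_1 + n - r_2) = n(n + 3/2).
Evaluating step by step (a_0 = 1):
  n = 1: D(1) = 1(1 + 3/2) = 5/2; numerator = 4(1) = 4; a_1 = (4)/(5/2) = 8/5
  n = 2: D(2) = 2(2 + 3/2) = 7; numerator = 4(8/5) - 2(1) = 22/5; a_2 = (22/5)/(7) = 22/35
  n = 3: D(3) = 3(3 + 3/2) = 27/2; numerator = 4(22/35) - 2(8/5) = -24/35; a_3 = (-24/35)/(27/2) = -16/315
  n = 4: D(4) = 4(4 + 3/2) = 22; numerator = 4(-16/315) - 2(22/35) = -92/63; a_4 = (-92/63)/(22) = -46/693
  n = 5: D(5) = 5(5 + 3/2) = 65/2; numerator = 4(-46/693) - 2(-16/315) = -568/3465; a_5 = (-568/3465)/(65/2) = -1136/225225

r = 5/2; a_0 = 1; a_1 = 8/5; a_2 = 22/35; a_3 = -16/315; a_4 = -46/693; a_5 = -1136/225225


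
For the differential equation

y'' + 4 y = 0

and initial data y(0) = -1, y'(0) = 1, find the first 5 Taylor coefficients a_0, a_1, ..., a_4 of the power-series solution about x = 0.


Ansatz: y(x) = sum_{n>=0} a_n x^n, so y'(x) = sum_{n>=1} n a_n x^(n-1) and y''(x) = sum_{n>=2} n(n-1) a_n x^(n-2).
Substitute into P(x) y'' + Q(x) y' + R(x) y = 0 with P(x) = 1, Q(x) = 0, R(x) = 4, and match powers of x.
Initial conditions: a_0 = -1, a_1 = 1.
Setting the coefficient of each power of x to zero and solving order by order (substituting the coefficients already found):
  x^0: 2 a_2 + 4 a_0 = 0  ->  2 a_2 = -4 a_0 = 4  ->  a_2 = 2
  x^1: 6 a_3 + 4 a_1 = 0  ->  6 a_3 = -4 a_1 = -4  ->  a_3 = -2/3
  x^2: 12 a_4 + 4 a_2 = 0  ->  12 a_4 = -4 a_2 = -8  ->  a_4 = -2/3
Truncated series: y(x) = -1 + x + 2 x^2 - (2/3) x^3 - (2/3) x^4 + O(x^5).

a_0 = -1; a_1 = 1; a_2 = 2; a_3 = -2/3; a_4 = -2/3


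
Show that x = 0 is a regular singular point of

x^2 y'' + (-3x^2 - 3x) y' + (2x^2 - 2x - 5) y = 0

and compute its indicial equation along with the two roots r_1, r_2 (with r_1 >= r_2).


Divide by x^2 to reach normal form y'' + P_1(x) y' + P_2(x) y = 0 with P_1(x) = -3 - 3/x and P_2(x) = 2 - 2/x - 5/x^2.
x = 0 is a singular point because the y'-coefficient -3 - 3/x has a pole at x = 0 and the y-coefficient 2 - 2/x - 5/x^2 has a pole at x = 0.
It is a regular singular point because x P_1(x) = p(x) = -3x - 3 and x^2 P_2(x) = q(x) = 2x^2 - 2x - 5 are polynomials, hence analytic at x = 0.
p(0) = -3,  q(0) = -5.
Indicial equation: r(r-1) + p(0) r + q(0) = 0, i.e. r^2 + (p(0) - 1) r + q(0) = 0, i.e. r^2 - 4 r - 5 = 0.
Discriminant: (-4)^2 - 4(-5) = 36, so r = (4 ± 6)/2.
Solving: r_1 = 5, r_2 = -1.

indicial: r^2 - 4 r - 5 = 0; roots r_1 = 5, r_2 = -1


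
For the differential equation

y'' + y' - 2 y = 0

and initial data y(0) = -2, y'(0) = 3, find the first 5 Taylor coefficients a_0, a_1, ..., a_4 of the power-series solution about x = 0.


Ansatz: y(x) = sum_{n>=0} a_n x^n, so y'(x) = sum_{n>=1} n a_n x^(n-1) and y''(x) = sum_{n>=2} n(n-1) a_n x^(n-2).
Substitute into P(x) y'' + Q(x) y' + R(x) y = 0 with P(x) = 1, Q(x) = 1, R(x) = -2, and match powers of x.
Initial conditions: a_0 = -2, a_1 = 3.
Setting the coefficient of each power of x to zero and solving order by order (substituting the coefficients already found):
  x^0: 2 a_2 + a_1 - 2 a_0 = 0  ->  2 a_2 = -a_1 + 2 a_0 = -7  ->  a_2 = -7/2
  x^1: 6 a_3 + 2 a_2 - 2 a_1 = 0  ->  6 a_3 = -2 a_2 + 2 a_1 = 13  ->  a_3 = 13/6
  x^2: 12 a_4 + 3 a_3 - 2 a_2 = 0  ->  12 a_4 = -3 a_3 + 2 a_2 = -27/2  ->  a_4 = -9/8
Truncated series: y(x) = -2 + 3 x - (7/2) x^2 + (13/6) x^3 - (9/8) x^4 + O(x^5).

a_0 = -2; a_1 = 3; a_2 = -7/2; a_3 = 13/6; a_4 = -9/8


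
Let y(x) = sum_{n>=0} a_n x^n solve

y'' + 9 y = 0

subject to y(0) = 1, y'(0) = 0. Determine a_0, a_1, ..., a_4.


Ansatz: y(x) = sum_{n>=0} a_n x^n, so y'(x) = sum_{n>=1} n a_n x^(n-1) and y''(x) = sum_{n>=2} n(n-1) a_n x^(n-2).
Substitute into P(x) y'' + Q(x) y' + R(x) y = 0 with P(x) = 1, Q(x) = 0, R(x) = 9, and match powers of x.
Initial conditions: a_0 = 1, a_1 = 0.
Setting the coefficient of each power of x to zero and solving order by order (substituting the coefficients already found):
  x^0: 2 a_2 + 9 a_0 = 0  ->  2 a_2 = -9 a_0 = -9  ->  a_2 = -9/2
  x^1: 6 a_3 + 9 a_1 = 0  ->  6 a_3 = -9 a_1 = 0  ->  a_3 = 0
  x^2: 12 a_4 + 9 a_2 = 0  ->  12 a_4 = -9 a_2 = 81/2  ->  a_4 = 27/8
Truncated series: y(x) = 1 - (9/2) x^2 + (27/8) x^4 + O(x^5).

a_0 = 1; a_1 = 0; a_2 = -9/2; a_3 = 0; a_4 = 27/8


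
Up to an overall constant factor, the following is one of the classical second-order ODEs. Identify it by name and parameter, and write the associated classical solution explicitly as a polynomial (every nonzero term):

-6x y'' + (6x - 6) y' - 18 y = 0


All three coefficients share the factor -6; dividing through by -6 gives  x y'' + (1 - x) y' + 3 y = 0.
This matches the Laguerre equation x y'' + (1 - x) y' + n y = 0 with n = 3; the polynomial solution is L_3(x).
With y = sum_k a_k x^k, matching x^k gives (k+1)k a_{k+1} + (k+1) a_{k+1} - k a_k + n a_k = 0, i.e. (k+1)^2 a_{k+1} = (k - n) a_k = (k - 3) a_k. The right side vanishes at k = 3, so the series terminates at degree 3.
Standard normalization L_n(0) = 1 gives a_0 = 1. Work upward with a_{k+1} = (k - 3) a_k / (k+1)^2:
  a_1 = (0 - 3)(1) / 1^2 = -3/1 = -3
  a_2 = (1 - 3)(-3) / 2^2 = 6/4 = 3/2
  a_3 = (2 - 3)(3/2) / 3^2 = (-3/2)/9 = -1/6
Hence L_3(x) = -x^3/6 + 3 x^2/2 - 3 x + 1.

L_3(x); series = -x^3/6 + 3 x^2/2 - 3 x + 1


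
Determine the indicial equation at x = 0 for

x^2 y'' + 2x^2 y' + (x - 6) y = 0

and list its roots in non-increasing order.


Divide by x^2 to reach normal form y'' + P_1(x) y' + P_2(x) y = 0 with P_1(x) = 2 and P_2(x) = 1/x - 6/x^2.
x = 0 is a singular point because the y-coefficient 1/x - 6/x^2 has a pole at x = 0.
It is a regular singular point because x P_1(x) = p(x) = 2x and x^2 P_2(x) = q(x) = x - 6 are polynomials, hence analytic at x = 0.
p(0) = 0,  q(0) = -6.
Indicial equation: r(r-1) + p(0) r + q(0) = 0, i.e. r^2 + (p(0) - 1) r + q(0) = 0, i.e. r^2 - 1 r - 6 = 0.
Discriminant: (-1)^2 - 4(-6) = 25, so r = (1 ± 5)/2.
Solving: r_1 = 3, r_2 = -2.

indicial: r^2 - 1 r - 6 = 0; roots r_1 = 3, r_2 = -2


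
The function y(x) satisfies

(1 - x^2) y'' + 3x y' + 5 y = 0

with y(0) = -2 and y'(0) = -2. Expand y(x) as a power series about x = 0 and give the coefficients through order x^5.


Ansatz: y(x) = sum_{n>=0} a_n x^n, so y'(x) = sum_{n>=1} n a_n x^(n-1) and y''(x) = sum_{n>=2} n(n-1) a_n x^(n-2).
Substitute into P(x) y'' + Q(x) y' + R(x) y = 0 with P(x) = 1 - x^2, Q(x) = 3x, R(x) = 5, and match powers of x.
Initial conditions: a_0 = -2, a_1 = -2.
Setting the coefficient of each power of x to zero and solving order by order (substituting the coefficients already found):
  x^0: 2 a_2 + 5 a_0 = 0  ->  2 a_2 = -5 a_0 = 10  ->  a_2 = 5
  x^1: 6 a_3 + 8 a_1 = 0  ->  6 a_3 = -8 a_1 = 16  ->  a_3 = 8/3
  x^2: 12 a_4 + 9 a_2 = 0  ->  12 a_4 = -9 a_2 = -45  ->  a_4 = -15/4
  x^3: 20 a_5 + 8 a_3 = 0  ->  20 a_5 = -8 a_3 = -64/3  ->  a_5 = -16/15
Truncated series: y(x) = -2 - 2 x + 5 x^2 + (8/3) x^3 - (15/4) x^4 - (16/15) x^5 + O(x^6).

a_0 = -2; a_1 = -2; a_2 = 5; a_3 = 8/3; a_4 = -15/4; a_5 = -16/15


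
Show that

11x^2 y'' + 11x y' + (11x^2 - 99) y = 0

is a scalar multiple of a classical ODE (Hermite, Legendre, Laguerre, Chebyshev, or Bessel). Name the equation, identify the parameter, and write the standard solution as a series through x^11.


All three coefficients share the factor 11; dividing through by 11 gives  x^2 y'' + x y' + (x^2 - 9) y = 0.
This matches the Bessel equation x^2 y'' + x y' + (x^2 - nu^2) y = 0 with nu^2 = 9, so nu = 3; the solution bounded at x = 0 is J_3(x).
Frobenius at x = 0: indicial roots ±nu; for r = nu the recurrence k(k + 2nu) c_k = -c_{k-2} gives the standard series J_nu(x) = sum_{k>=0} (-1)^k / (k! (k+nu)!) (x/2)^(2k+nu). Evaluate the first 5 terms:
  k = 0: (-1)^0 / (0! * 3! * 2^3) x^3 = 1/(1*6*8) x^3 = (1/48) x^3
  k = 1: (-1)^1 / (1! * 4! * 2^5) x^5 = -1/(1*24*32) x^5 = (-1/768) x^5
  k = 2: (-1)^2 / (2! * 5! * 2^7) x^7 = 1/(2*120*128) x^7 = (1/30720) x^7
  k = 3: (-1)^3 / (3! * 6! * 2^9) x^9 = -1/(6*720*512) x^9 = (-1/2211840) x^9
  k = 4: (-1)^4 / (4! * 7! * 2^11) x^11 = 1/(24*5040*2048) x^11 = (1/247726080) x^11
Hence J_3(x) = x^11/247726080 - x^9/2211840 + x^7/30720 - x^5/768 + x^3/48 + ....

J_3(x); series = x^11/247726080 - x^9/2211840 + x^7/30720 - x^5/768 + x^3/48


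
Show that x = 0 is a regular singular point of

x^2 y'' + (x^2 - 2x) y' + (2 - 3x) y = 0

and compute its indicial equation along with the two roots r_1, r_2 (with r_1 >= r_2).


Divide by x^2 to reach normal form y'' + P_1(x) y' + P_2(x) y = 0 with P_1(x) = 1 - 2/x and P_2(x) = -3/x + 2/x^2.
x = 0 is a singular point because the y'-coefficient 1 - 2/x has a pole at x = 0 and the y-coefficient -3/x + 2/x^2 has a pole at x = 0.
It is a regular singular point because x P_1(x) = p(x) = x - 2 and x^2 P_2(x) = q(x) = 2 - 3x are polynomials, hence analytic at x = 0.
p(0) = -2,  q(0) = 2.
Indicial equation: r(r-1) + p(0) r + q(0) = 0, i.e. r^2 + (p(0) - 1) r + q(0) = 0, i.e. r^2 - 3 r + 2 = 0.
Discriminant: (-3)^2 - 4(2) = 1, so r = (3 ± 1)/2.
Solving: r_1 = 2, r_2 = 1.

indicial: r^2 - 3 r + 2 = 0; roots r_1 = 2, r_2 = 1


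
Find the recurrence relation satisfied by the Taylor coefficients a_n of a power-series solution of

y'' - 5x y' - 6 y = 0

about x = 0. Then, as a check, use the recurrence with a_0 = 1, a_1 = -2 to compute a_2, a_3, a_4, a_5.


Substitute y = sum_n a_n x^n.
y''(x) has coefficient (n+2)(n+1) a_{n+2} at x^n;
-5 x y'(x) has coefficient -5 n a_n at x^n (shift);
-6 y(x) has coefficient -6 a_n at x^n.
Matching x^n: (n+2)(n+1) a_{n+2} + (-5n - 6) a_n = 0.
Thus a_{n+2} = (5n + 6) / ((n+1)(n+2)) * a_n.

Check with a_0 = 1, a_1 = -2 (apply the recurrence for n = 0, 1, 2, 3): a_0 = 1, a_1 = -2, a_2 = 3, a_3 = -11/3, a_4 = 4, a_5 = -77/20.

a_(n+2) = (5n + 6) / ((n+1)(n+2)) * a_n; check: a_0 = 1, a_1 = -2, a_2 = 3, a_3 = -11/3, a_4 = 4, a_5 = -77/20


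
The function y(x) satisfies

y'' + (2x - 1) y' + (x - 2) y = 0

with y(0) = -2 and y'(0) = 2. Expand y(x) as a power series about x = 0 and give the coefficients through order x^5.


Ansatz: y(x) = sum_{n>=0} a_n x^n, so y'(x) = sum_{n>=1} n a_n x^(n-1) and y''(x) = sum_{n>=2} n(n-1) a_n x^(n-2).
Substitute into P(x) y'' + Q(x) y' + R(x) y = 0 with P(x) = 1, Q(x) = 2x - 1, R(x) = x - 2, and match powers of x.
Initial conditions: a_0 = -2, a_1 = 2.
Setting the coefficient of each power of x to zero and solving order by order (substituting the coefficients already found):
  x^0: 2 a_2 - a_1 - 2 a_0 = 0  ->  2 a_2 = a_1 + 2 a_0 = -2  ->  a_2 = -1
  x^1: 6 a_3 - 2 a_2 + a_0 = 0  ->  6 a_3 = 2 a_2 - a_0 = 0  ->  a_3 = 0
  x^2: 12 a_4 - 3 a_3 + 2 a_2 + a_1 = 0  ->  12 a_4 = 3 a_3 - 2 a_2 - a_1 = 0  ->  a_4 = 0
  x^3: 20 a_5 - 4 a_4 + 4 a_3 + a_2 = 0  ->  20 a_5 = 4 a_4 - 4 a_3 - a_2 = 1  ->  a_5 = 1/20
Truncated series: y(x) = -2 + 2 x - x^2 + (1/20) x^5 + O(x^6).

a_0 = -2; a_1 = 2; a_2 = -1; a_3 = 0; a_4 = 0; a_5 = 1/20


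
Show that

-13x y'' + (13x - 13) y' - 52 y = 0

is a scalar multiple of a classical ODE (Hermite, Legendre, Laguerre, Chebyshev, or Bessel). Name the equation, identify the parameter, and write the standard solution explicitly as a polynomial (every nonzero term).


All three coefficients share the factor -13; dividing through by -13 gives  x y'' + (1 - x) y' + 4 y = 0.
This matches the Laguerre equation x y'' + (1 - x) y' + n y = 0 with n = 4; the polynomial solution is L_4(x).
With y = sum_k a_k x^k, matching x^k gives (k+1)k a_{k+1} + (k+1) a_{k+1} - k a_k + n a_k = 0, i.e. (k+1)^2 a_{k+1} = (k - n) a_k = (k - 4) a_k. The right side vanishes at k = 4, so the series terminates at degree 4.
Standard normalization L_n(0) = 1 gives a_0 = 1. Work upward with a_{k+1} = (k - 4) a_k / (k+1)^2:
  a_1 = (0 - 4)(1) / 1^2 = -4/1 = -4
  a_2 = (1 - 4)(-4) / 2^2 = 12/4 = 3
  a_3 = (2 - 4)(3) / 3^2 = -6/9 = -2/3
  a_4 = (3 - 4)(-2/3) / 4^2 = (2/3)/16 = 1/24
Hence L_4(x) = x^4/24 - 2 x^3/3 + 3 x^2 - 4 x + 1.

L_4(x); series = x^4/24 - 2 x^3/3 + 3 x^2 - 4 x + 1


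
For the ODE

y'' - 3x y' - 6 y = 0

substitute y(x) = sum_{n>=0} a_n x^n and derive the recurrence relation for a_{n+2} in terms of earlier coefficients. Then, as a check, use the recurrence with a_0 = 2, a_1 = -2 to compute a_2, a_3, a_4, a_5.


Substitute y = sum_n a_n x^n.
y''(x) has coefficient (n+2)(n+1) a_{n+2} at x^n;
-3 x y'(x) has coefficient -3 n a_n at x^n (shift);
-6 y(x) has coefficient -6 a_n at x^n.
Matching x^n: (n+2)(n+1) a_{n+2} + (-3n - 6) a_n = 0.
Thus a_{n+2} = (3n + 6) / ((n+1)(n+2)) * a_n.

Check with a_0 = 2, a_1 = -2 (apply the recurrence for n = 0, 1, 2, 3): a_0 = 2, a_1 = -2, a_2 = 6, a_3 = -3, a_4 = 6, a_5 = -9/4.

a_(n+2) = (3n + 6) / ((n+1)(n+2)) * a_n; check: a_0 = 2, a_1 = -2, a_2 = 6, a_3 = -3, a_4 = 6, a_5 = -9/4


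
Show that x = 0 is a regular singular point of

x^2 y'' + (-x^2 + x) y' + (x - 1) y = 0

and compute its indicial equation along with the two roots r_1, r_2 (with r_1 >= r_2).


Divide by x^2 to reach normal form y'' + P_1(x) y' + P_2(x) y = 0 with P_1(x) = -1 + 1/x and P_2(x) = 1/x - 1/x^2.
x = 0 is a singular point because the y'-coefficient -1 + 1/x has a pole at x = 0 and the y-coefficient 1/x - 1/x^2 has a pole at x = 0.
It is a regular singular point because x P_1(x) = p(x) = 1 - x and x^2 P_2(x) = q(x) = x - 1 are polynomials, hence analytic at x = 0.
p(0) = 1,  q(0) = -1.
Indicial equation: r(r-1) + p(0) r + q(0) = 0, i.e. r^2 + (p(0) - 1) r + q(0) = 0, i.e. r^2 - 1 = 0.
Discriminant: (0)^2 - 4(-1) = 4, so r = (0 ± 2)/2.
Solving: r_1 = 1, r_2 = -1.

indicial: r^2 - 1 = 0; roots r_1 = 1, r_2 = -1


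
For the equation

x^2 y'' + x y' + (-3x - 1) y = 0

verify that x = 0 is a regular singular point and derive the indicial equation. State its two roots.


Divide by x^2 to reach normal form y'' + P_1(x) y' + P_2(x) y = 0 with P_1(x) = 1/x and P_2(x) = -3/x - 1/x^2.
x = 0 is a singular point because the y'-coefficient 1/x has a pole at x = 0 and the y-coefficient -3/x - 1/x^2 has a pole at x = 0.
It is a regular singular point because x P_1(x) = p(x) = 1 and x^2 P_2(x) = q(x) = -3x - 1 are polynomials, hence analytic at x = 0.
p(0) = 1,  q(0) = -1.
Indicial equation: r(r-1) + p(0) r + q(0) = 0, i.e. r^2 + (p(0) - 1) r + q(0) = 0, i.e. r^2 - 1 = 0.
Discriminant: (0)^2 - 4(-1) = 4, so r = (0 ± 2)/2.
Solving: r_1 = 1, r_2 = -1.

indicial: r^2 - 1 = 0; roots r_1 = 1, r_2 = -1


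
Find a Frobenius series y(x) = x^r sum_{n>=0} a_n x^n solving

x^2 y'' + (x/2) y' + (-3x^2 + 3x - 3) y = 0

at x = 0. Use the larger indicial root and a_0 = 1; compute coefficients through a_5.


Write in Frobenius form y'' + (p(x)/x) y' + (q(x)/x^2) y = 0:
  p(x) = 1/2,  q(x) = -3x^2 + 3x - 3.
Indicial equation: r(r-1) + (1/2) r + (-3) = 0 -> roots r_1 = 2, r_2 = -3/2.
Take r = r_1 = 2. Let y(x) = x^r sum_{n>=0} a_n x^n with a_0 = 1.
Substitute y = x^r sum a_n x^n and match x^{r+n}. The recurrence is
  D(n) a_n + 3 a_{n-1} - 3 a_{n-2} = 0,  where D(n) = (r+n)(r+n-1) + (1/2)(r+n) + (-3).
  a_n = [-3 a_{n-1} + 3 a_{n-2}] / D(n).
Since the indicial polynomial factors as (r - r_1)(r - r_2), D(n) = (r_1 + n - r_1)(r_1 + n - r_2) = n(n + 7/2).
Evaluating step by step (a_0 = 1):
  n = 1: D(1) = 1(1 + 7/2) = 9/2; numerator = -3(1) = -3; a_1 = (-3)/(9/2) = -2/3
  n = 2: D(2) = 2(2 + 7/2) = 11; numerator = -3(-2/3) + 3(1) = 5; a_2 = (5)/(11) = 5/11
  n = 3: D(3) = 3(3 + 7/2) = 39/2; numerator = -3(5/11) + 3(-2/3) = -37/11; a_3 = (-37/11)/(39/2) = -74/429
  n = 4: D(4) = 4(4 + 7/2) = 30; numerator = -3(-74/429) + 3(5/11) = 269/143; a_4 = (269/143)/(30) = 269/4290
  n = 5: D(5) = 5(5 + 7/2) = 85/2; numerator = -3(269/4290) + 3(-74/429) = -1009/1430; a_5 = (-1009/1430)/(85/2) = -1009/60775

r = 2; a_0 = 1; a_1 = -2/3; a_2 = 5/11; a_3 = -74/429; a_4 = 269/4290; a_5 = -1009/60775


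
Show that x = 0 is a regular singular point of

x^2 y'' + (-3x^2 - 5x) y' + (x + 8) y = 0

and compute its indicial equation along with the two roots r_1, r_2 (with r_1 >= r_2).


Divide by x^2 to reach normal form y'' + P_1(x) y' + P_2(x) y = 0 with P_1(x) = -3 - 5/x and P_2(x) = 1/x + 8/x^2.
x = 0 is a singular point because the y'-coefficient -3 - 5/x has a pole at x = 0 and the y-coefficient 1/x + 8/x^2 has a pole at x = 0.
It is a regular singular point because x P_1(x) = p(x) = -3x - 5 and x^2 P_2(x) = q(x) = x + 8 are polynomials, hence analytic at x = 0.
p(0) = -5,  q(0) = 8.
Indicial equation: r(r-1) + p(0) r + q(0) = 0, i.e. r^2 + (p(0) - 1) r + q(0) = 0, i.e. r^2 - 6 r + 8 = 0.
Discriminant: (-6)^2 - 4(8) = 4, so r = (6 ± 2)/2.
Solving: r_1 = 4, r_2 = 2.

indicial: r^2 - 6 r + 8 = 0; roots r_1 = 4, r_2 = 2


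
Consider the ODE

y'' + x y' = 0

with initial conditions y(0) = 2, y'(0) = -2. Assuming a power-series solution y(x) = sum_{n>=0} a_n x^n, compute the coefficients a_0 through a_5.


Ansatz: y(x) = sum_{n>=0} a_n x^n, so y'(x) = sum_{n>=1} n a_n x^(n-1) and y''(x) = sum_{n>=2} n(n-1) a_n x^(n-2).
Substitute into P(x) y'' + Q(x) y' + R(x) y = 0 with P(x) = 1, Q(x) = x, R(x) = 0, and match powers of x.
Initial conditions: a_0 = 2, a_1 = -2.
Setting the coefficient of each power of x to zero and solving order by order (substituting the coefficients already found):
  x^0: 2 a_2 = 0  ->  a_2 = 0
  x^1: 6 a_3 + a_1 = 0  ->  6 a_3 = -a_1 = 2  ->  a_3 = 1/3
  x^2: 12 a_4 + 2 a_2 = 0  ->  12 a_4 = -2 a_2 = 0  ->  a_4 = 0
  x^3: 20 a_5 + 3 a_3 = 0  ->  20 a_5 = -3 a_3 = -1  ->  a_5 = -1/20
Truncated series: y(x) = 2 - 2 x + (1/3) x^3 - (1/20) x^5 + O(x^6).

a_0 = 2; a_1 = -2; a_2 = 0; a_3 = 1/3; a_4 = 0; a_5 = -1/20


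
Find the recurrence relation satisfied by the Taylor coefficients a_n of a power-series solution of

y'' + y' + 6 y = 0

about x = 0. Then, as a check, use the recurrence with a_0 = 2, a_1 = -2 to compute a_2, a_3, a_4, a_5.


Substitute y = sum_n a_n x^n.
y''(x) has coefficient (n+2)(n+1) a_{n+2} at x^n;
y'(x) has coefficient (n+1) a_{n+1} at x^n;
6 y(x) has coefficient 6 a_n at x^n.
Matching x^n: (n+2)(n+1) a_{n+2} + (n+1) a_{n+1} + 6 a_n = 0.
Thus a_{n+2} = [-(n+1) a_{n+1} - 6 a_n] / ((n+1)(n+2)).

Check with a_0 = 2, a_1 = -2 (apply the recurrence for n = 0, 1, 2, 3): a_0 = 2, a_1 = -2, a_2 = -5, a_3 = 11/3, a_4 = 19/12, a_5 = -17/12.

a_(n+2) = [-(n+1) a_(n+1) - 6 a_n] / ((n+1)(n+2)); check: a_0 = 2, a_1 = -2, a_2 = -5, a_3 = 11/3, a_4 = 19/12, a_5 = -17/12


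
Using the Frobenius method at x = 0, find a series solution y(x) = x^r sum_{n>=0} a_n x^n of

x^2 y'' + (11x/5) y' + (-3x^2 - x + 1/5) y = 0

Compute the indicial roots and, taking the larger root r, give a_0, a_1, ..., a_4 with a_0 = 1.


Write in Frobenius form y'' + (p(x)/x) y' + (q(x)/x^2) y = 0:
  p(x) = 11/5,  q(x) = -3x^2 - x + 1/5.
Indicial equation: r(r-1) + (11/5) r + (1/5) = 0 -> roots r_1 = -1/5, r_2 = -1.
Take r = r_1 = -1/5. Let y(x) = x^r sum_{n>=0} a_n x^n with a_0 = 1.
Substitute y = x^r sum a_n x^n and match x^{r+n}. The recurrence is
  D(n) a_n - 1 a_{n-1} - 3 a_{n-2} = 0,  where D(n) = (r+n)(r+n-1) + (11/5)(r+n) + (1/5).
  a_n = [1 a_{n-1} + 3 a_{n-2}] / D(n).
Since the indicial polynomial factors as (r - r_1)(r - r_2), D(n) = (r_1 + n - r_1)(r_1 + n - r_2) = n(n + 4/5).
Evaluating step by step (a_0 = 1):
  n = 1: D(1) = 1(1 + 4/5) = 9/5; numerator = 1(1) = 1; a_1 = (1)/(9/5) = 5/9
  n = 2: D(2) = 2(2 + 4/5) = 28/5; numerator = 1(5/9) + 3(1) = 32/9; a_2 = (32/9)/(28/5) = 40/63
  n = 3: D(3) = 3(3 + 4/5) = 57/5; numerator = 1(40/63) + 3(5/9) = 145/63; a_3 = (145/63)/(57/5) = 725/3591
  n = 4: D(4) = 4(4 + 4/5) = 96/5; numerator = 1(725/3591) + 3(40/63) = 7565/3591; a_4 = (7565/3591)/(96/5) = 37825/344736

r = -1/5; a_0 = 1; a_1 = 5/9; a_2 = 40/63; a_3 = 725/3591; a_4 = 37825/344736


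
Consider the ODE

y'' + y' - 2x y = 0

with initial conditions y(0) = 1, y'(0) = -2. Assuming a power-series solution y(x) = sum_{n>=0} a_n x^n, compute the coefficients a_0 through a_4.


Ansatz: y(x) = sum_{n>=0} a_n x^n, so y'(x) = sum_{n>=1} n a_n x^(n-1) and y''(x) = sum_{n>=2} n(n-1) a_n x^(n-2).
Substitute into P(x) y'' + Q(x) y' + R(x) y = 0 with P(x) = 1, Q(x) = 1, R(x) = -2x, and match powers of x.
Initial conditions: a_0 = 1, a_1 = -2.
Setting the coefficient of each power of x to zero and solving order by order (substituting the coefficients already found):
  x^0: 2 a_2 + a_1 = 0  ->  2 a_2 = -a_1 = 2  ->  a_2 = 1
  x^1: 6 a_3 + 2 a_2 - 2 a_0 = 0  ->  6 a_3 = -2 a_2 + 2 a_0 = 0  ->  a_3 = 0
  x^2: 12 a_4 + 3 a_3 - 2 a_1 = 0  ->  12 a_4 = -3 a_3 + 2 a_1 = -4  ->  a_4 = -1/3
Truncated series: y(x) = 1 - 2 x + x^2 - (1/3) x^4 + O(x^5).

a_0 = 1; a_1 = -2; a_2 = 1; a_3 = 0; a_4 = -1/3


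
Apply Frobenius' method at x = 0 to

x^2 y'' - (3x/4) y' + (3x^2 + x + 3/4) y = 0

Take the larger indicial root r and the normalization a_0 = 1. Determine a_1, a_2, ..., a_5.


Write in Frobenius form y'' + (p(x)/x) y' + (q(x)/x^2) y = 0:
  p(x) = -3/4,  q(x) = 3x^2 + x + 3/4.
Indicial equation: r(r-1) + (-3/4) r + (3/4) = 0 -> roots r_1 = 1, r_2 = 3/4.
Take r = r_1 = 1. Let y(x) = x^r sum_{n>=0} a_n x^n with a_0 = 1.
Substitute y = x^r sum a_n x^n and match x^{r+n}. The recurrence is
  D(n) a_n + 1 a_{n-1} + 3 a_{n-2} = 0,  where D(n) = (r+n)(r+n-1) + (-3/4)(r+n) + (3/4).
  a_n = [-1 a_{n-1} - 3 a_{n-2}] / D(n).
Since the indicial polynomial factors as (r - r_1)(r - r_2), D(n) = (r_1 + n - r_1)(r_1 + n - r_2) = n(n + 1/4).
Evaluating step by step (a_0 = 1):
  n = 1: D(1) = 1(1 + 1/4) = 5/4; numerator = -1(1) = -1; a_1 = (-1)/(5/4) = -4/5
  n = 2: D(2) = 2(2 + 1/4) = 9/2; numerator = -1(-4/5) - 3(1) = -11/5; a_2 = (-11/5)/(9/2) = -22/45
  n = 3: D(3) = 3(3 + 1/4) = 39/4; numerator = -1(-22/45) - 3(-4/5) = 26/9; a_3 = (26/9)/(39/4) = 8/27
  n = 4: D(4) = 4(4 + 1/4) = 17; numerator = -1(8/27) - 3(-22/45) = 158/135; a_4 = (158/135)/(17) = 158/2295
  n = 5: D(5) = 5(5 + 1/4) = 105/4; numerator = -1(158/2295) - 3(8/27) = -2198/2295; a_5 = (-2198/2295)/(105/4) = -1256/34425

r = 1; a_0 = 1; a_1 = -4/5; a_2 = -22/45; a_3 = 8/27; a_4 = 158/2295; a_5 = -1256/34425


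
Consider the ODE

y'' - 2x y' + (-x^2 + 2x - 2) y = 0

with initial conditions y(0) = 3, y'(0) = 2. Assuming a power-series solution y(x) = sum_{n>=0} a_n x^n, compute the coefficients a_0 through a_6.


Ansatz: y(x) = sum_{n>=0} a_n x^n, so y'(x) = sum_{n>=1} n a_n x^(n-1) and y''(x) = sum_{n>=2} n(n-1) a_n x^(n-2).
Substitute into P(x) y'' + Q(x) y' + R(x) y = 0 with P(x) = 1, Q(x) = -2x, R(x) = -x^2 + 2x - 2, and match powers of x.
Initial conditions: a_0 = 3, a_1 = 2.
Setting the coefficient of each power of x to zero and solving order by order (substituting the coefficients already found):
  x^0: 2 a_2 - 2 a_0 = 0  ->  2 a_2 = 2 a_0 = 6  ->  a_2 = 3
  x^1: 6 a_3 - 4 a_1 + 2 a_0 = 0  ->  6 a_3 = 4 a_1 - 2 a_0 = 2  ->  a_3 = 1/3
  x^2: 12 a_4 - 6 a_2 + 2 a_1 - a_0 = 0  ->  12 a_4 = 6 a_2 - 2 a_1 + a_0 = 17  ->  a_4 = 17/12
  x^3: 20 a_5 - 8 a_3 + 2 a_2 - a_1 = 0  ->  20 a_5 = 8 a_3 - 2 a_2 + a_1 = -4/3  ->  a_5 = -1/15
  x^4: 30 a_6 - 10 a_4 + 2 a_3 - a_2 = 0  ->  30 a_6 = 10 a_4 - 2 a_3 + a_2 = 33/2  ->  a_6 = 11/20
Truncated series: y(x) = 3 + 2 x + 3 x^2 + (1/3) x^3 + (17/12) x^4 - (1/15) x^5 + (11/20) x^6 + O(x^7).

a_0 = 3; a_1 = 2; a_2 = 3; a_3 = 1/3; a_4 = 17/12; a_5 = -1/15; a_6 = 11/20


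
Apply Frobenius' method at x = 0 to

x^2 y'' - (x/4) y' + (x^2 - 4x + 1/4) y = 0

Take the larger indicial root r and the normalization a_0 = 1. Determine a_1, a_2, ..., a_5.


Write in Frobenius form y'' + (p(x)/x) y' + (q(x)/x^2) y = 0:
  p(x) = -1/4,  q(x) = x^2 - 4x + 1/4.
Indicial equation: r(r-1) + (-1/4) r + (1/4) = 0 -> roots r_1 = 1, r_2 = 1/4.
Take r = r_1 = 1. Let y(x) = x^r sum_{n>=0} a_n x^n with a_0 = 1.
Substitute y = x^r sum a_n x^n and match x^{r+n}. The recurrence is
  D(n) a_n - 4 a_{n-1} + 1 a_{n-2} = 0,  where D(n) = (r+n)(r+n-1) + (-1/4)(r+n) + (1/4).
  a_n = [4 a_{n-1} - 1 a_{n-2}] / D(n).
Since the indicial polynomial factors as (r - r_1)(r - r_2), D(n) = (r_1 + n - r_1)(r_1 + n - r_2) = n(n + 3/4).
Evaluating step by step (a_0 = 1):
  n = 1: D(1) = 1(1 + 3/4) = 7/4; numerator = 4(1) = 4; a_1 = (4)/(7/4) = 16/7
  n = 2: D(2) = 2(2 + 3/4) = 11/2; numerator = 4(16/7) - 1(1) = 57/7; a_2 = (57/7)/(11/2) = 114/77
  n = 3: D(3) = 3(3 + 3/4) = 45/4; numerator = 4(114/77) - 1(16/7) = 40/11; a_3 = (40/11)/(45/4) = 32/99
  n = 4: D(4) = 4(4 + 3/4) = 19; numerator = 4(32/99) - 1(114/77) = -130/693; a_4 = (-130/693)/(19) = -130/13167
  n = 5: D(5) = 5(5 + 3/4) = 115/4; numerator = 4(-130/13167) - 1(32/99) = -1592/4389; a_5 = (-1592/4389)/(115/4) = -6368/504735

r = 1; a_0 = 1; a_1 = 16/7; a_2 = 114/77; a_3 = 32/99; a_4 = -130/13167; a_5 = -6368/504735


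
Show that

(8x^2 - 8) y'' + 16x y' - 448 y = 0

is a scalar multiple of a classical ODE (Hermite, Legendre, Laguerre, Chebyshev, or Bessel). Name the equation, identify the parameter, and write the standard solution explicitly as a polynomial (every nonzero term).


All three coefficients share the factor -8; dividing through by -8 gives  (1 - x^2) y'' - 2x y' + 56 y = 0.
This matches the Legendre equation (1 - x^2) y'' - 2x y' + n(n+1) y = 0 (note the -2x y' term) with n(n+1) = 56, so n = 7; the polynomial solution is P_7(x).
With y = sum_k a_k x^k, matching x^k gives (k+2)(k+1) a_{k+2} = [k(k+1) - n(n+1)] a_k = (k - 7)(k + 8) a_k. The right side vanishes at k = 7, so the series with the parity of 7 terminates at degree 7.
Standard normalization (P_n(1) = 1): leading coefficient (2n)!/(2^n (n!)^2) = 87178291200/(128*25401600) = 429/16, so a_7 = 429/16. Work downward with a_k = (k+1)(k+2) a_{k+2} / ((k - 7)(k + 8)):
  a_5 = (6)(7)(429/16) / ((5 - 7)(5 + 8)) = (9009/8)/(-26) = -693/16
  a_3 = (4)(5)(-693/16) / ((3 - 7)(3 + 8)) = (-3465/4)/(-44) = 315/16
  a_1 = (2)(3)(315/16) / ((1 - 7)(1 + 8)) = (945/8)/(-54) = -35/16
Hence P_7(x) = 429 x^7/16 - 693 x^5/16 + 315 x^3/16 - 35 x/16.

P_7(x); series = 429 x^7/16 - 693 x^5/16 + 315 x^3/16 - 35 x/16


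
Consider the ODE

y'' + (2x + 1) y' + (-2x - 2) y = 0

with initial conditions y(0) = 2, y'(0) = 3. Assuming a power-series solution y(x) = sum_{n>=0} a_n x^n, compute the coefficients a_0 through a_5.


Ansatz: y(x) = sum_{n>=0} a_n x^n, so y'(x) = sum_{n>=1} n a_n x^(n-1) and y''(x) = sum_{n>=2} n(n-1) a_n x^(n-2).
Substitute into P(x) y'' + Q(x) y' + R(x) y = 0 with P(x) = 1, Q(x) = 2x + 1, R(x) = -2x - 2, and match powers of x.
Initial conditions: a_0 = 2, a_1 = 3.
Setting the coefficient of each power of x to zero and solving order by order (substituting the coefficients already found):
  x^0: 2 a_2 + a_1 - 2 a_0 = 0  ->  2 a_2 = -a_1 + 2 a_0 = 1  ->  a_2 = 1/2
  x^1: 6 a_3 + 2 a_2 - 2 a_0 = 0  ->  6 a_3 = -2 a_2 + 2 a_0 = 3  ->  a_3 = 1/2
  x^2: 12 a_4 + 3 a_3 + 2 a_2 - 2 a_1 = 0  ->  12 a_4 = -3 a_3 - 2 a_2 + 2 a_1 = 7/2  ->  a_4 = 7/24
  x^3: 20 a_5 + 4 a_4 + 4 a_3 - 2 a_2 = 0  ->  20 a_5 = -4 a_4 - 4 a_3 + 2 a_2 = -13/6  ->  a_5 = -13/120
Truncated series: y(x) = 2 + 3 x + (1/2) x^2 + (1/2) x^3 + (7/24) x^4 - (13/120) x^5 + O(x^6).

a_0 = 2; a_1 = 3; a_2 = 1/2; a_3 = 1/2; a_4 = 7/24; a_5 = -13/120


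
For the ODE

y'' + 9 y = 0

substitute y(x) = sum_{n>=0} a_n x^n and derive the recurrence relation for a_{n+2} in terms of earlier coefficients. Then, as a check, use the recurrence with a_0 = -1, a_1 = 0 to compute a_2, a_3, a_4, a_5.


Substitute y = sum_n a_n x^n into y'' + (const) y = 0.
y''(x) = sum_{n>=0} (n+2)(n+1) a_{n+2} x^n.
The ODE becomes sum_n [(n+2)(n+1) a_{n+2} + 9 a_n] x^n = 0.
Setting each coefficient to zero gives the recurrence:
  (n+2)(n+1) a_{n+2} + 9 a_n = 0,
  a_{n+2} = -9 / ((n+1)(n+2)) a_n.

Check with a_0 = -1, a_1 = 0 (apply the recurrence for n = 0, 1, 2, 3): a_0 = -1, a_1 = 0, a_2 = 9/2, a_3 = 0, a_4 = -27/8, a_5 = 0.

a_{n+2} = -9/((n+1)(n+2)) * a_n; check: a_0 = -1, a_1 = 0, a_2 = 9/2, a_3 = 0, a_4 = -27/8, a_5 = 0


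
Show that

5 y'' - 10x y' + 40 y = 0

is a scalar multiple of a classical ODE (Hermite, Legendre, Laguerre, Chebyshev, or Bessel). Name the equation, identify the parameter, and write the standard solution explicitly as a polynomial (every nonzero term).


All three coefficients share the factor 5; dividing through by 5 gives  y'' - 2x y' + 8 y = 0.
This matches the Hermite equation y'' - 2x y' + 2n y = 0 with 2n = 8, so n = 4; the polynomial solution is H_4(x).
With y = sum_k a_k x^k, matching x^k gives (k+2)(k+1) a_{k+2} = 2(k - n) a_k = 2(k - 4) a_k. The right side vanishes at k = 4, so the series with the parity of 4 terminates at degree 4.
Standard normalization: leading coefficient of H_n is 2^n, so a_4 = 2^4 = 16. Work downward with a_k = (k+1)(k+2) a_{k+2} / (2(k - n)):
  a_2 = (3)(4)(16) / (2(2 - 4)) = 192/(-4) = -48
  a_0 = (1)(2)(-48) / (2(0 - 4)) = -96/(-8) = 12
Hence H_4(x) = 16 x^4 - 48 x^2 + 12.

H_4(x); series = 16 x^4 - 48 x^2 + 12


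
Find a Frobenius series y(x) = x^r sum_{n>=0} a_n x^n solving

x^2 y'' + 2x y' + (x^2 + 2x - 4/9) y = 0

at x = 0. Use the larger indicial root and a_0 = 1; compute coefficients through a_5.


Write in Frobenius form y'' + (p(x)/x) y' + (q(x)/x^2) y = 0:
  p(x) = 2,  q(x) = x^2 + 2x - 4/9.
Indicial equation: r(r-1) + (2) r + (-4/9) = 0 -> roots r_1 = 1/3, r_2 = -4/3.
Take r = r_1 = 1/3. Let y(x) = x^r sum_{n>=0} a_n x^n with a_0 = 1.
Substitute y = x^r sum a_n x^n and match x^{r+n}. The recurrence is
  D(n) a_n + 2 a_{n-1} + 1 a_{n-2} = 0,  where D(n) = (r+n)(r+n-1) + (2)(r+n) + (-4/9).
  a_n = [-2 a_{n-1} - 1 a_{n-2}] / D(n).
Since the indicial polynomial factors as (r - r_1)(r - r_2), D(n) = (r_1 + n - r_1)(r_1 + n - r_2) = n(n + 5/3).
Evaluating step by step (a_0 = 1):
  n = 1: D(1) = 1(1 + 5/3) = 8/3; numerator = -2(1) = -2; a_1 = (-2)/(8/3) = -3/4
  n = 2: D(2) = 2(2 + 5/3) = 22/3; numerator = -2(-3/4) - 1(1) = 1/2; a_2 = (1/2)/(22/3) = 3/44
  n = 3: D(3) = 3(3 + 5/3) = 14; numerator = -2(3/44) - 1(-3/4) = 27/44; a_3 = (27/44)/(14) = 27/616
  n = 4: D(4) = 4(4 + 5/3) = 68/3; numerator = -2(27/616) - 1(3/44) = -12/77; a_4 = (-12/77)/(68/3) = -9/1309
  n = 5: D(5) = 5(5 + 5/3) = 100/3; numerator = -2(-9/1309) - 1(27/616) = -45/1496; a_5 = (-45/1496)/(100/3) = -27/29920

r = 1/3; a_0 = 1; a_1 = -3/4; a_2 = 3/44; a_3 = 27/616; a_4 = -9/1309; a_5 = -27/29920


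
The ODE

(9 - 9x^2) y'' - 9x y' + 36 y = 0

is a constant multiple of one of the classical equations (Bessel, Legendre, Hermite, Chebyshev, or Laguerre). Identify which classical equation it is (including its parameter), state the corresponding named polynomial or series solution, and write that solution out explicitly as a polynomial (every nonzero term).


All three coefficients share the factor 9; dividing through by 9 gives  (1 - x^2) y'' - x y' + 4 y = 0.
This matches the Chebyshev equation (1 - x^2) y'' - x y' + n^2 y = 0 (note the -x y' term, not -2x y') with n^2 = 4, so n = 2; the polynomial solution is T_2(x).
With y = sum_k a_k x^k, matching x^k gives (k+2)(k+1) a_{k+2} = (k^2 - n^2) a_k = (k - 2)(k + 2) a_k. The right side vanishes at k = 2, so the series with the parity of 2 terminates at degree 2.
Standard normalization: leading coefficient of T_n is 2^(n-1), so a_2 = 2^1 = 2. Work downward with a_k = (k+1)(k+2) a_{k+2} / ((k - 2)(k + 2)):
  a_0 = (1)(2)(2) / ((0 - 2)(0 + 2)) = 4/(-4) = -1
Hence T_2(x) = 2 x^2 - 1.

T_2(x); series = 2 x^2 - 1


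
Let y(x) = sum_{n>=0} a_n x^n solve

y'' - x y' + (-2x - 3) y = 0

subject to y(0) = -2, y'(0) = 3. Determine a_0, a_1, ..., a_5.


Ansatz: y(x) = sum_{n>=0} a_n x^n, so y'(x) = sum_{n>=1} n a_n x^(n-1) and y''(x) = sum_{n>=2} n(n-1) a_n x^(n-2).
Substitute into P(x) y'' + Q(x) y' + R(x) y = 0 with P(x) = 1, Q(x) = -x, R(x) = -2x - 3, and match powers of x.
Initial conditions: a_0 = -2, a_1 = 3.
Setting the coefficient of each power of x to zero and solving order by order (substituting the coefficients already found):
  x^0: 2 a_2 - 3 a_0 = 0  ->  2 a_2 = 3 a_0 = -6  ->  a_2 = -3
  x^1: 6 a_3 - 4 a_1 - 2 a_0 = 0  ->  6 a_3 = 4 a_1 + 2 a_0 = 8  ->  a_3 = 4/3
  x^2: 12 a_4 - 5 a_2 - 2 a_1 = 0  ->  12 a_4 = 5 a_2 + 2 a_1 = -9  ->  a_4 = -3/4
  x^3: 20 a_5 - 6 a_3 - 2 a_2 = 0  ->  20 a_5 = 6 a_3 + 2 a_2 = 2  ->  a_5 = 1/10
Truncated series: y(x) = -2 + 3 x - 3 x^2 + (4/3) x^3 - (3/4) x^4 + (1/10) x^5 + O(x^6).

a_0 = -2; a_1 = 3; a_2 = -3; a_3 = 4/3; a_4 = -3/4; a_5 = 1/10


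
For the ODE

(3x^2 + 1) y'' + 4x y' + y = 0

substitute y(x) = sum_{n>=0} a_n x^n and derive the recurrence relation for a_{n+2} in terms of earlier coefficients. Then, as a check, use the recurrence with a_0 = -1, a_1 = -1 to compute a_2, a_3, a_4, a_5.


Substitute y = sum_n a_n x^n.
(1 + 3 x^2) y'' contributes (n+2)(n+1) a_{n+2} + 3 n(n-1) a_n at x^n.
4 x y'(x) contributes 4 n a_n at x^n.
y(x) contributes 1 a_n at x^n.
Matching x^n: (n+2)(n+1) a_{n+2} + (3 n(n-1) + 4 n + 1) a_n = 0.
Thus a_{n+2} = (-3 n(n-1) - 4 n - 1) / ((n+1)(n+2)) * a_n.

Check with a_0 = -1, a_1 = -1 (apply the recurrence for n = 0, 1, 2, 3): a_0 = -1, a_1 = -1, a_2 = 1/2, a_3 = 5/6, a_4 = -5/8, a_5 = -31/24.

a_(n+2) = (-3 n(n-1) - 4 n - 1) / ((n+1)(n+2)) * a_n; check: a_0 = -1, a_1 = -1, a_2 = 1/2, a_3 = 5/6, a_4 = -5/8, a_5 = -31/24


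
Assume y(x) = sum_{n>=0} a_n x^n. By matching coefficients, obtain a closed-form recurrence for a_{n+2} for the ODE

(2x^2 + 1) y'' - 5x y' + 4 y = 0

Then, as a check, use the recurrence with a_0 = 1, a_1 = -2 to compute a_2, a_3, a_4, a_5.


Substitute y = sum_n a_n x^n.
(1 + 2 x^2) y'' contributes (n+2)(n+1) a_{n+2} + 2 n(n-1) a_n at x^n.
-5 x y'(x) contributes -5 n a_n at x^n.
4 y(x) contributes 4 a_n at x^n.
Matching x^n: (n+2)(n+1) a_{n+2} + (2 n(n-1) - 5 n + 4) a_n = 0.
Thus a_{n+2} = (-2 n(n-1) + 5 n - 4) / ((n+1)(n+2)) * a_n.

Check with a_0 = 1, a_1 = -2 (apply the recurrence for n = 0, 1, 2, 3): a_0 = 1, a_1 = -2, a_2 = -2, a_3 = -1/3, a_4 = -1/3, a_5 = 1/60.

a_(n+2) = (-2 n(n-1) + 5 n - 4) / ((n+1)(n+2)) * a_n; check: a_0 = 1, a_1 = -2, a_2 = -2, a_3 = -1/3, a_4 = -1/3, a_5 = 1/60


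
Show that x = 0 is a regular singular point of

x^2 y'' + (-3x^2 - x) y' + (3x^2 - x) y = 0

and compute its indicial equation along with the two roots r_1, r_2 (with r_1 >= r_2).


Divide by x^2 to reach normal form y'' + P_1(x) y' + P_2(x) y = 0 with P_1(x) = -3 - 1/x and P_2(x) = 3 - 1/x.
x = 0 is a singular point because the y'-coefficient -3 - 1/x has a pole at x = 0 and the y-coefficient 3 - 1/x has a pole at x = 0.
It is a regular singular point because x P_1(x) = p(x) = -3x - 1 and x^2 P_2(x) = q(x) = 3x^2 - x are polynomials, hence analytic at x = 0.
p(0) = -1,  q(0) = 0.
Indicial equation: r(r-1) + p(0) r + q(0) = 0, i.e. r^2 + (p(0) - 1) r + q(0) = 0, i.e. r^2 - 2 r = 0.
Discriminant: (-2)^2 - 4(0) = 4, so r = (2 ± 2)/2.
Solving: r_1 = 2, r_2 = 0.

indicial: r^2 - 2 r = 0; roots r_1 = 2, r_2 = 0


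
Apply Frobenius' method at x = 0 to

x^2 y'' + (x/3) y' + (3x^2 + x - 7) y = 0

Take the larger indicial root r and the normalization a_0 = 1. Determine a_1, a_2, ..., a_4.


Write in Frobenius form y'' + (p(x)/x) y' + (q(x)/x^2) y = 0:
  p(x) = 1/3,  q(x) = 3x^2 + x - 7.
Indicial equation: r(r-1) + (1/3) r + (-7) = 0 -> roots r_1 = 3, r_2 = -7/3.
Take r = r_1 = 3. Let y(x) = x^r sum_{n>=0} a_n x^n with a_0 = 1.
Substitute y = x^r sum a_n x^n and match x^{r+n}. The recurrence is
  D(n) a_n + 1 a_{n-1} + 3 a_{n-2} = 0,  where D(n) = (r+n)(r+n-1) + (1/3)(r+n) + (-7).
  a_n = [-1 a_{n-1} - 3 a_{n-2}] / D(n).
Since the indicial polynomial factors as (r - r_1)(r - r_2), D(n) = (r_1 + n - r_1)(r_1 + n - r_2) = n(n + 16/3).
Evaluating step by step (a_0 = 1):
  n = 1: D(1) = 1(1 + 16/3) = 19/3; numerator = -1(1) = -1; a_1 = (-1)/(19/3) = -3/19
  n = 2: D(2) = 2(2 + 16/3) = 44/3; numerator = -1(-3/19) - 3(1) = -54/19; a_2 = (-54/19)/(44/3) = -81/418
  n = 3: D(3) = 3(3 + 16/3) = 25; numerator = -1(-81/418) - 3(-3/19) = 279/418; a_3 = (279/418)/(25) = 279/10450
  n = 4: D(4) = 4(4 + 16/3) = 112/3; numerator = -1(279/10450) - 3(-81/418) = 2898/5225; a_4 = (2898/5225)/(112/3) = 621/41800

r = 3; a_0 = 1; a_1 = -3/19; a_2 = -81/418; a_3 = 279/10450; a_4 = 621/41800


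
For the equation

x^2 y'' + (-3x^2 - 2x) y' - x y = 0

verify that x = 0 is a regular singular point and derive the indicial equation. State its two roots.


Divide by x^2 to reach normal form y'' + P_1(x) y' + P_2(x) y = 0 with P_1(x) = -3 - 2/x and P_2(x) = -1/x.
x = 0 is a singular point because the y'-coefficient -3 - 2/x has a pole at x = 0 and the y-coefficient -1/x has a pole at x = 0.
It is a regular singular point because x P_1(x) = p(x) = -3x - 2 and x^2 P_2(x) = q(x) = -x are polynomials, hence analytic at x = 0.
p(0) = -2,  q(0) = 0.
Indicial equation: r(r-1) + p(0) r + q(0) = 0, i.e. r^2 + (p(0) - 1) r + q(0) = 0, i.e. r^2 - 3 r = 0.
Discriminant: (-3)^2 - 4(0) = 9, so r = (3 ± 3)/2.
Solving: r_1 = 3, r_2 = 0.

indicial: r^2 - 3 r = 0; roots r_1 = 3, r_2 = 0


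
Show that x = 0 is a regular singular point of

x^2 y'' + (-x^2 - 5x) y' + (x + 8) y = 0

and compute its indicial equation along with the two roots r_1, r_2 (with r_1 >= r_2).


Divide by x^2 to reach normal form y'' + P_1(x) y' + P_2(x) y = 0 with P_1(x) = -1 - 5/x and P_2(x) = 1/x + 8/x^2.
x = 0 is a singular point because the y'-coefficient -1 - 5/x has a pole at x = 0 and the y-coefficient 1/x + 8/x^2 has a pole at x = 0.
It is a regular singular point because x P_1(x) = p(x) = -x - 5 and x^2 P_2(x) = q(x) = x + 8 are polynomials, hence analytic at x = 0.
p(0) = -5,  q(0) = 8.
Indicial equation: r(r-1) + p(0) r + q(0) = 0, i.e. r^2 + (p(0) - 1) r + q(0) = 0, i.e. r^2 - 6 r + 8 = 0.
Discriminant: (-6)^2 - 4(8) = 4, so r = (6 ± 2)/2.
Solving: r_1 = 4, r_2 = 2.

indicial: r^2 - 6 r + 8 = 0; roots r_1 = 4, r_2 = 2
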